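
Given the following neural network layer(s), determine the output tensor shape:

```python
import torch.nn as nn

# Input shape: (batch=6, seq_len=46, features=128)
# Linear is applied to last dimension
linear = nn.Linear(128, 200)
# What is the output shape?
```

Input: (6, 46, 128) -> Output: (6, 46, 200)

Answer: (6, 46, 200)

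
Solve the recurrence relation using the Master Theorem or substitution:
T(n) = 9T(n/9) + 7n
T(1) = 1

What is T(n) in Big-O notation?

By Master Theorem: a=9, b=9, f(n)=7n. Since log_9(9) = 1 and f(n) = Θ(n^1), Case 2 applies. T(n) = O(n log n).

Answer: O(n log n)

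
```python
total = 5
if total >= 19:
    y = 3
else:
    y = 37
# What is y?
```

Trace:
`total = 5` → total = 5
`if total >= 19: ...` → total >= 19 is False, take else branch → y = 37
So y = 37

Answer: 37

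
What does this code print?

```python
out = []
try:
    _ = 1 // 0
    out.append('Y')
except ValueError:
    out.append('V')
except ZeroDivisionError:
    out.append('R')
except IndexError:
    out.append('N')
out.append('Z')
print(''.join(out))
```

Execution trace: 'R' (except ZeroDivisionError) → 'Z' (after the try/except). Output: RZ

Answer: RZ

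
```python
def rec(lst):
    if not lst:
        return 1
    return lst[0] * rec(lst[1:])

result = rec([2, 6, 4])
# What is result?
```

Product over [2, 6, 4] = 2 * 6 * 4 = 48

Answer: 48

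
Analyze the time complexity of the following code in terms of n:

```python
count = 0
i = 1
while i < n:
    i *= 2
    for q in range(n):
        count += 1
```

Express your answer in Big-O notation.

Each loop level contributes: log n × n. Multiplying the contributions gives O(n log n).

Answer: O(n log n)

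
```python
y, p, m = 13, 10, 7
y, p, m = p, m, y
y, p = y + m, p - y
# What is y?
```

Trace:
`y, p, m = 13, 10, 7` → y = 13; p = 10; m = 7
`y, p, m = p, m, y` → y = 10; p = 7; m = 13
`y, p = y + m, p - y` → y = 23; p = -3
So y = 23

Answer: 23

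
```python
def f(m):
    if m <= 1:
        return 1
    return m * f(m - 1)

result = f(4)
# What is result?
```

f(4) = 4 * 3 * 2 * 1 = 24

Answer: 24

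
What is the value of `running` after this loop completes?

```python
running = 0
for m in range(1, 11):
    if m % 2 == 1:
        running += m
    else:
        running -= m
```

Add odd, subtract even
`running` takes the values: 0 → 1 → -1 → 2 → -2 → 3 → -3 → 4 → -4 → 5 → -5

Answer: -5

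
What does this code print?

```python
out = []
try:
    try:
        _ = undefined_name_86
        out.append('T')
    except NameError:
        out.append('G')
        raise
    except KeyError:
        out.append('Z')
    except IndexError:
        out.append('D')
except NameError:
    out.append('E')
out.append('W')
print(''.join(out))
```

Execution trace: 'G' (inner except NameError) → 'E' (outer except NameError) → 'W' (after the try/except). Output: GEW

Answer: GEW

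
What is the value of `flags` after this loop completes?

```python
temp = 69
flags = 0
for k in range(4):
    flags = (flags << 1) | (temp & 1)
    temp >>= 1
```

Reverse lowest 4 bits of 69
`flags` takes the values: 0 → 1 → 2 → 5 → 10

Answer: 10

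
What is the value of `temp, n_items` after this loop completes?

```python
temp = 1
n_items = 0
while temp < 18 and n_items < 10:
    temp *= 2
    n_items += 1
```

Double until >= 18 or 10 iterations
`temp, n_items` takes the values: (1, 0) → (2, 0) → (2, 1) → (4, 1) → (4, 2) → (8, 2) → (8, 3) → (16, 3) → (16, 4) → (32, 4) → (32, 5)

Answer: 32, 5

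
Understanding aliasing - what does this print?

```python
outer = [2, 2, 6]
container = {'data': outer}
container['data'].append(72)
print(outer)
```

Key concept: dict holds reference to list.
Step by step:
`outer = [2, 2, 6]` → outer = [2, 2, 6]
`container = {'data': outer}` → container = {'data': [2, 2, 6]}
`container['data'].append(72)` → outer = [2, 2, 6, 72]; container = {'data': [2, 2, 6, 72]}
`print(outer)` → prints [2, 2, 6, 72]

Answer: [2, 2, 6, 72]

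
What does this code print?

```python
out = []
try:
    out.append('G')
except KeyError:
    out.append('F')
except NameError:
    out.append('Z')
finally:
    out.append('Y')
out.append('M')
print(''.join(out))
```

Execution trace: 'G' (try body, no exception) → 'Y' (finally) → 'M' (after the try/except). Output: GYM

Answer: GYM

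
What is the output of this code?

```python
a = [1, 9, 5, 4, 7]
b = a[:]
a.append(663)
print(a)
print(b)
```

Key concept: slice [:] creates copy.
Step by step:
`a = [1, 9, 5, 4, 7]` → a = [1, 9, 5, 4, 7]
`b = a[:]` → b = [1, 9, 5, 4, 7]
`a.append(663)` → a = [1, 9, 5, 4, 7, 663]
`print(a)` → prints [1, 9, 5, 4, 7, 663]
`print(b)` → prints [1, 9, 5, 4, 7]

Answer:
[1, 9, 5, 4, 7, 663]
[1, 9, 5, 4, 7]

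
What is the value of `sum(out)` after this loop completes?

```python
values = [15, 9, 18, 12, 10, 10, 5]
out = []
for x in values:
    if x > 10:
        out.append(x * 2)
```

Sum of doubled values > 10
`out` takes the values: [] → [30] → [30, 36] → [30, 36, 24]
So `sum(out)` = 90

Answer: 90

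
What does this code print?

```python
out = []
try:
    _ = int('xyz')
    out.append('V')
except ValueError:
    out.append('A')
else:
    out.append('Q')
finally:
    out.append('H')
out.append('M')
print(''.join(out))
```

Execution trace: 'A' (except ValueError) → 'H' (finally) → 'M' (after the try/except). Output: AHM

Answer: AHM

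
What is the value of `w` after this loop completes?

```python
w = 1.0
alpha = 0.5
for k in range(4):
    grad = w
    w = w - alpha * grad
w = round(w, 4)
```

Gradient descent: w = 1.0 * (1 - 0.5)^4
`w` takes the values: 1.0 → 0.5 → 0.25 → 0.125 → 0.0625

Answer: 0.0625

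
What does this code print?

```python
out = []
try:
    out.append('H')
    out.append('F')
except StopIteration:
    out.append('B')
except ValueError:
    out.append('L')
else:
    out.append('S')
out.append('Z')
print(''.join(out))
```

Execution trace: 'H' (try body) → 'F' (try body, no exception) → 'S' (else) → 'Z' (after the try/except). Output: HFSZ

Answer: HFSZ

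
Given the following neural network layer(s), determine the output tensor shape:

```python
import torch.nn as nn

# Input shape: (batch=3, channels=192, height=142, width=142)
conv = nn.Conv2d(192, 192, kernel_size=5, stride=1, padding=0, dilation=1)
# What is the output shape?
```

Input: (3, 192, 142, 142) -> Output: (3, 192, 138, 138)

Answer: (3, 192, 138, 138)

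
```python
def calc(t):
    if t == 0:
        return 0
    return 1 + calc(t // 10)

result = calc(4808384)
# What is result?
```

Count of digits of 4808384: 7

Answer: 7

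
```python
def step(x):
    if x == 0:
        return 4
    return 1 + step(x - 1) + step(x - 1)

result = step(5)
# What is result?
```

step(x) = 1 + 2·step(x-1), step(0)=4. Closed form: (4+1)·2^5 - 1 = 159.

Answer: 159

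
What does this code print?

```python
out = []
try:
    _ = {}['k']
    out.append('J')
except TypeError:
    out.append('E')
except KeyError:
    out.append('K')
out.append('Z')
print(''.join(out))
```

Execution trace: 'K' (except KeyError) → 'Z' (after the try/except). Output: KZ

Answer: KZ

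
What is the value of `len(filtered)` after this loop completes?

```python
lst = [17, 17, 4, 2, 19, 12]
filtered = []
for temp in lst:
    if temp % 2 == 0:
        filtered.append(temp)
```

Count even numbers in [17, 17, 4, 2, 19, 12]
`filtered` takes the values: [] → [4] → [4, 2] → [4, 2, 12]
So `len(filtered)` = 3

Answer: 3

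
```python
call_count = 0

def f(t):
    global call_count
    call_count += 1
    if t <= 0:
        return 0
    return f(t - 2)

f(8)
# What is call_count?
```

Linear recursion stepping by 2: 5 calls from t=8 down to ≤0.

Answer: 5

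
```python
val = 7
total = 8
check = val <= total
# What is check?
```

Trace:
`val = 7` → val = 7
`total = 8` → total = 8
`check = val <= total` → check = True
So check = True

Answer: True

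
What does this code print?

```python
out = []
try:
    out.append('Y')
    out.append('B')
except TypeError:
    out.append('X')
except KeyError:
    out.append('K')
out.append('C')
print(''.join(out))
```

Execution trace: 'Y' (try body) → 'B' (try body, no exception) → 'C' (after the try/except). Output: YBC

Answer: YBC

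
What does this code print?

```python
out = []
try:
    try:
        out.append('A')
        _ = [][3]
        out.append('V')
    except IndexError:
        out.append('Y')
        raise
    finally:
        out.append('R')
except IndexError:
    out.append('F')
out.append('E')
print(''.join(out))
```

Execution trace: 'A' (inner try body) → 'Y' (inner except IndexError) → 'R' (inner finally) → 'F' (outer except IndexError) → 'E' (after the try/except). Output: AYRFE

Answer: AYRFE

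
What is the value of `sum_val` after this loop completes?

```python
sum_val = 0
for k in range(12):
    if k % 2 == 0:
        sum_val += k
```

Sum of even numbers 0 to 11
`sum_val` takes the values: 0 → 2 → 6 → 12 → 20 → 30

Answer: 30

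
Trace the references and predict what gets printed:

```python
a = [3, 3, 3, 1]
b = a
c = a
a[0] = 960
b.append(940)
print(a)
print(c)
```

Key concept: multiple aliases.
Step by step:
`a = [3, 3, 3, 1]` → a = [3, 3, 3, 1]
`b = a` → b = [3, 3, 3, 1] (same object as a)
`c = a` → c = [3, 3, 3, 1] (same object as a, b)
`a[0] = 960` → a = [960, 3, 3, 1] (same object as b, c); b = [960, 3, 3, 1] (same object as a, c); c = [960, 3, 3, 1] (same object as a, b)
`b.append(940)` → a = [960, 3, 3, 1, 940] (same object as b, c); b = [960, 3, 3, 1, 940] (same object as a, c); c = [960, 3, 3, 1, 940] (same object as a, b)
`print(a)` → prints [960, 3, 3, 1, 940]
`print(c)` → prints [960, 3, 3, 1, 940]

Answer:
[960, 3, 3, 1, 940]
[960, 3, 3, 1, 940]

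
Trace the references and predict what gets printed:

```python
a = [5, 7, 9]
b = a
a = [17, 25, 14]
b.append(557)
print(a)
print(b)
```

Key concept: rebinding vs mutation: a is rebound to a new list, b still points at the original.
Step by step:
`a = [5, 7, 9]` → a = [5, 7, 9]
`b = a` → b = [5, 7, 9] (same object as a)
`a = [17, 25, 14]` → a = [17, 25, 14]
`b.append(557)` → b = [5, 7, 9, 557]
`print(a)` → prints [17, 25, 14]
`print(b)` → prints [5, 7, 9, 557]

Answer:
[17, 25, 14]
[5, 7, 9, 557]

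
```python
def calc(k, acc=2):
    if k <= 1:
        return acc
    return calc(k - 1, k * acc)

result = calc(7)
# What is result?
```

Accumulator trace (n, acc): (7, 2) -> (6, 14) -> (5, 84) -> (4, 420) -> (3, 1680) -> (2, 5040) -> (1, 10080) -> return 10080

Answer: 10080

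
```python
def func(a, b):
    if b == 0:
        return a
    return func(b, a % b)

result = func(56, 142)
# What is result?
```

func(56, 142) -> func(142, 56) -> func(56, 30) -> func(30, 26) -> func(26, 4) -> func(4, 2) -> func(2, 0) -> 2

Answer: 2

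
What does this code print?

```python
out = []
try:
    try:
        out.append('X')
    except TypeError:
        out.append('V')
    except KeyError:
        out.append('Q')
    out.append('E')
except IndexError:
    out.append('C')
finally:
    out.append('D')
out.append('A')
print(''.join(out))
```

Execution trace: 'X' (inner try body, no exception) → 'E' (try body, no exception) → 'D' (finally) → 'A' (after the try/except). Output: XEDA

Answer: XEDA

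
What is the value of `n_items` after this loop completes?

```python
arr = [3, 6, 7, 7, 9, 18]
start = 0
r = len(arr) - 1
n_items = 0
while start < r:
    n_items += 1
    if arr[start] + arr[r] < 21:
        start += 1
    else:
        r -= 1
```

Steps to find pair summing to 21
`n_items` takes the values: 0 → 1 → 2 → 3 → 4 → 5

Answer: 5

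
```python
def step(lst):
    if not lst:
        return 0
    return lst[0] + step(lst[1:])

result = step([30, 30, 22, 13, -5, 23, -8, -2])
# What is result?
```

30 + 30 + 22 + 13 + (-5) + 23 + (-8) + (-2) + 0 = 103

Answer: 103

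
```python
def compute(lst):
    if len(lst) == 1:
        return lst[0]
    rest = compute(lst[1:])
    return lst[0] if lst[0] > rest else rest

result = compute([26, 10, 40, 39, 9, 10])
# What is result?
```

Recursive max over [26, 10, 40, 39, 9, 10] = 40

Answer: 40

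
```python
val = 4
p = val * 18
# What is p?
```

Trace:
`val = 4` → val = 4
`p = val * 18` → p = 72
So p = 72

Answer: 72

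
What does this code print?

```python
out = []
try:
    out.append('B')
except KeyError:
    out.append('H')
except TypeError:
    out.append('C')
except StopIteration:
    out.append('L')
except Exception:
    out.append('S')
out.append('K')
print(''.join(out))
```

Execution trace: 'B' (try body, no exception) → 'K' (after the try/except). Output: BK

Answer: BK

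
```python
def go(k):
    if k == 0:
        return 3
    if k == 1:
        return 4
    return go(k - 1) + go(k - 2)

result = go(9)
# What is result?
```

Build up from base cases: go(0)=3, go(1)=4, go(2)=7, go(3)=11, go(4)=18, go(5)=29, go(6)=47, ..., go(9)=199

Answer: 199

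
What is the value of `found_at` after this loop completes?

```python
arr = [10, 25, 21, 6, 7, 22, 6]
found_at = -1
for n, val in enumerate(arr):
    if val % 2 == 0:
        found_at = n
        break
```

First even number index in [10, 25, 21, 6, 7, 22, 6]
`found_at` takes the values: -1 → 0

Answer: 0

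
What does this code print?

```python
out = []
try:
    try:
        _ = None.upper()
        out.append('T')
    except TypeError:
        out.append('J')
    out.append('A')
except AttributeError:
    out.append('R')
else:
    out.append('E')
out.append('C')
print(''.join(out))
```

Execution trace: 'R' (except AttributeError) → 'C' (after the try/except). Output: RC

Answer: RC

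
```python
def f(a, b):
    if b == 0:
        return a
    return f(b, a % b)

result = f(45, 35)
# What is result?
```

f(45, 35) -> f(35, 10) -> f(10, 5) -> f(5, 0) -> 5

Answer: 5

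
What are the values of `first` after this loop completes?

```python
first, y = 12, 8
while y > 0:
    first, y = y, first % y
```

GCD of 12 and 8
`first` takes the values: 12 → 8 → 4

Answer: 4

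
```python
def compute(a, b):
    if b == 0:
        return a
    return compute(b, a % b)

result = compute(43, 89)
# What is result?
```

compute(43, 89) -> compute(89, 43) -> compute(43, 3) -> compute(3, 1) -> compute(1, 0) -> 1

Answer: 1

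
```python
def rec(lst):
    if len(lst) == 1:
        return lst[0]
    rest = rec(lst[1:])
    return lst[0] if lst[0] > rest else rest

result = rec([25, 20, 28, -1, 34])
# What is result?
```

Recursive max over [25, 20, 28, -1, 34] = 34

Answer: 34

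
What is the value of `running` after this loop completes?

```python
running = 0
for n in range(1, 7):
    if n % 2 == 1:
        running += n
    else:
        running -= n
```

Add odd, subtract even
`running` takes the values: 0 → 1 → -1 → 2 → -2 → 3 → -3

Answer: -3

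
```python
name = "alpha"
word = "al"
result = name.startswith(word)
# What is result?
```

Trace:
`name = "alpha"` → name = 'alpha'
`word = "al"` → word = 'al'
`result = name.startswith(word)` → result = True
So result = True

Answer: True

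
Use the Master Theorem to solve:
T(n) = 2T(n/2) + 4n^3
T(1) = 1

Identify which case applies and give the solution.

a=2, b=2, f(n)=4n^3. log_2(2) = 1. Since c=3 > 1 and the regularity condition holds (2(n/2)^3 = (2/2^3)n^3 with 2/2^3 < 1), Case 3 applies: T(n) = Θ(f(n)) = O(n^3).

Answer: O(n^3) - Case 3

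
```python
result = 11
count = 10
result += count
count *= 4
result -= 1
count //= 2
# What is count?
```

Trace:
`result = 11` → result = 11
`count = 10` → count = 10
`result += count` → result = 21
`count *= 4` → count = 40
`result -= 1` → result = 20
`count //= 2` → count = 20
So count = 20

Answer: 20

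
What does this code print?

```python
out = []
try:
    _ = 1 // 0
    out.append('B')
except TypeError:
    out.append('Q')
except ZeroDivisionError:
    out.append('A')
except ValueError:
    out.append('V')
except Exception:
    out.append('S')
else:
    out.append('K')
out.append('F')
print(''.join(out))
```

Execution trace: 'A' (except ZeroDivisionError) → 'F' (after the try/except). Output: AF

Answer: AF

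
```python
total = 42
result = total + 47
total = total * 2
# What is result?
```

Trace:
`total = 42` → total = 42
`result = total + 47` → result = 89
`total = total * 2` → total = 84
So result = 89

Answer: 89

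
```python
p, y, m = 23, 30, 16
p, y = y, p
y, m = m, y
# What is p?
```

Trace:
`p, y, m = 23, 30, 16` → p = 23; y = 30; m = 16
`p, y = y, p` → p = 30; y = 23
`y, m = m, y` → y = 16; m = 23
So p = 30

Answer: 30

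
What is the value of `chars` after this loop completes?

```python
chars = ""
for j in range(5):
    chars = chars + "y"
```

Repeat 'y' 5 times
`chars` takes the values: "" → "y" → "yy" → "yyy" → "yyyy" → "yyyyy"

Answer: "yyyyy"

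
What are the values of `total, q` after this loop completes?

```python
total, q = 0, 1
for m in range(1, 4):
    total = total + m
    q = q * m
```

Sum and factorial of 1 to 3
`total, q` takes the values: (0, 1) → (1, 1) → (3, 1) → (3, 2) → (6, 2) → (6, 6)

Answer: 6, 6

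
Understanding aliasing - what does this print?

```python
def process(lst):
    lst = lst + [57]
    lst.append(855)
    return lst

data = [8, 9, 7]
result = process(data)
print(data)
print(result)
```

Key concept: rebinding parameter vs mutation.
Step by step:
`data = [8, 9, 7]` → data = [8, 9, 7]
`result = process(data)` → result = [8, 9, 7, 57, 855]
`print(data)` → prints [8, 9, 7]
`print(result)` → prints [8, 9, 7, 57, 855]

Answer:
[8, 9, 7]
[8, 9, 7, 57, 855]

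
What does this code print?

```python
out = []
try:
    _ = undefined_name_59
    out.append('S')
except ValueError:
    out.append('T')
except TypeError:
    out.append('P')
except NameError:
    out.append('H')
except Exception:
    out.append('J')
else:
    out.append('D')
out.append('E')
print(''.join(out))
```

Execution trace: 'H' (except NameError) → 'E' (after the try/except). Output: HE

Answer: HE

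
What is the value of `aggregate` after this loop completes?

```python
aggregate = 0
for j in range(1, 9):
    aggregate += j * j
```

Sum of squares 1² to 8² = 204
`aggregate` takes the values: 0 → 1 → 5 → 14 → 30 → 55 → 91 → 140 → 204

Answer: 204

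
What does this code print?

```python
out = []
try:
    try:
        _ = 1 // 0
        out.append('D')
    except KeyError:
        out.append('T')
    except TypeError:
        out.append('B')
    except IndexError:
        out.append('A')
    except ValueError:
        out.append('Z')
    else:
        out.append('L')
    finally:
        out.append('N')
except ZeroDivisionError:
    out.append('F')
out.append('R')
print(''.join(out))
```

Execution trace: 'N' (finally) → 'F' (outer except ZeroDivisionError) → 'R' (after the try/except). Output: NFR

Answer: NFR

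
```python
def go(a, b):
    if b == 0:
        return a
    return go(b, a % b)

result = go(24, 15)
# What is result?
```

go(24, 15) -> go(15, 9) -> go(9, 6) -> go(6, 3) -> go(3, 0) -> 3

Answer: 3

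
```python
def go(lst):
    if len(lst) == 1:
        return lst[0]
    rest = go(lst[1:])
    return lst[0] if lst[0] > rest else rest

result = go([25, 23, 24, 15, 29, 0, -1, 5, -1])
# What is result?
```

Recursive max over [25, 23, 24, 15, 29, 0, -1, 5, -1] = 29

Answer: 29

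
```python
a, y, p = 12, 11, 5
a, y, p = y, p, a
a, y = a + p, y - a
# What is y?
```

Trace:
`a, y, p = 12, 11, 5` → a = 12; y = 11; p = 5
`a, y, p = y, p, a` → a = 11; y = 5; p = 12
`a, y = a + p, y - a` → a = 23; y = -6
So y = -6

Answer: -6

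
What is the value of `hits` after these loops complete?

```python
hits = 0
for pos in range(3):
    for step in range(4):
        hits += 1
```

3 * 4 = 12
`hits` takes the values: 0 → 1 → 2 → 3 → 4 → 5 → 6 → 7 → 8 → 9 → 10 → 11 → 12

Answer: 12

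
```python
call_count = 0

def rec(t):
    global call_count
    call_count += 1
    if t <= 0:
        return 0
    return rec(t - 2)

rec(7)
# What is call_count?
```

Linear recursion stepping by 2: 5 calls from t=7 down to ≤0.

Answer: 5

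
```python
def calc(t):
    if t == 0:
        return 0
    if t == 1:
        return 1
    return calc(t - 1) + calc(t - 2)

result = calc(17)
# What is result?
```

Build up from base cases: calc(0)=0, calc(1)=1, calc(2)=1, calc(3)=2, calc(4)=3, calc(5)=5, calc(6)=8, ..., calc(17)=1597

Answer: 1597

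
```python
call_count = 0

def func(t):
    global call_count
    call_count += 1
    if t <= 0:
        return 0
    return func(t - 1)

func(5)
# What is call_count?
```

Linear recursion stepping by 1: 6 calls from t=5 down to ≤0.

Answer: 6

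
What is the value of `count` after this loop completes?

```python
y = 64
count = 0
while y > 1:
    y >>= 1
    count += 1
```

Count right shifts until 1
`count` takes the values: 0 → 1 → 2 → 3 → 4 → 5 → 6

Answer: 6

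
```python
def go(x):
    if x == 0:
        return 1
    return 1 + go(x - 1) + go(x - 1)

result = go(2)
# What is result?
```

go(x) = 1 + 2·go(x-1), go(0)=1. Closed form: (1+1)·2^2 - 1 = 7.

Answer: 7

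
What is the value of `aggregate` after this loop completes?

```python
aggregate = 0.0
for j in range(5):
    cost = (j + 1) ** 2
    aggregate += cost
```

Sum of squared losses 1² + 2² + ... + 5²
`aggregate` takes the values: 0.0 → 1.0 → 5.0 → 14.0 → 30.0 → 55.0

Answer: 55.0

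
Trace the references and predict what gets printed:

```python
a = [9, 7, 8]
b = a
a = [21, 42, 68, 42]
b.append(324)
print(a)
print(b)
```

Key concept: rebinding vs mutation: a is rebound to a new list, b still points at the original.
Step by step:
`a = [9, 7, 8]` → a = [9, 7, 8]
`b = a` → b = [9, 7, 8] (same object as a)
`a = [21, 42, 68, 42]` → a = [21, 42, 68, 42]
`b.append(324)` → b = [9, 7, 8, 324]
`print(a)` → prints [21, 42, 68, 42]
`print(b)` → prints [9, 7, 8, 324]

Answer:
[21, 42, 68, 42]
[9, 7, 8, 324]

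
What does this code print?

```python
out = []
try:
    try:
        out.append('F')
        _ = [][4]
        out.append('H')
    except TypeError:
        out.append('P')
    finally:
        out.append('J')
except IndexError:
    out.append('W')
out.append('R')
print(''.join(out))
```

Execution trace: 'F' (try body) → 'J' (finally) → 'W' (outer except IndexError) → 'R' (after the try/except). Output: FJWR

Answer: FJWR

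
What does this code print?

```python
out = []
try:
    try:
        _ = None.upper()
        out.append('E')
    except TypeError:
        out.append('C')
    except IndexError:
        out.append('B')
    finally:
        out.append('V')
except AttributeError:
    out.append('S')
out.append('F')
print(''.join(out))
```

Execution trace: 'V' (finally) → 'S' (outer except AttributeError) → 'F' (after the try/except). Output: VSF

Answer: VSF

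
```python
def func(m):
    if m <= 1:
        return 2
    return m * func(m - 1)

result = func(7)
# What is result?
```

func(7) = 7 * 6 * 5 * 4 * 3 * 2 * 2 = 10080

Answer: 10080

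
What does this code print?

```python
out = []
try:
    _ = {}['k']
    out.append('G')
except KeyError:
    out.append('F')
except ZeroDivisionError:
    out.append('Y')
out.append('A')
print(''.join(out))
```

Execution trace: 'F' (except KeyError) → 'A' (after the try/except). Output: FA

Answer: FA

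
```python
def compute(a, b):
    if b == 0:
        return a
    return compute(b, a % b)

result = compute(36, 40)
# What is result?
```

compute(36, 40) -> compute(40, 36) -> compute(36, 4) -> compute(4, 0) -> 4

Answer: 4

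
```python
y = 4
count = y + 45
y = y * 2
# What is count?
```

Trace:
`y = 4` → y = 4
`count = y + 45` → count = 49
`y = y * 2` → y = 8
So count = 49

Answer: 49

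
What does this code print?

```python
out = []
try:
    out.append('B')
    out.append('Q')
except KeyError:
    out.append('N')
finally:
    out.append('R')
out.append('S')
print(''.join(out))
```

Execution trace: 'B' (try body) → 'Q' (try body, no exception) → 'R' (finally) → 'S' (after the try/except). Output: BQRS

Answer: BQRS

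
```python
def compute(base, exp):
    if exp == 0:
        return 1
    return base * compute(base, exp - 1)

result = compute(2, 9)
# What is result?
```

compute(2, 9) = 2 * 2 * 2 * 2 * 2 * 2 * 2 * 2 * 2 = 512

Answer: 512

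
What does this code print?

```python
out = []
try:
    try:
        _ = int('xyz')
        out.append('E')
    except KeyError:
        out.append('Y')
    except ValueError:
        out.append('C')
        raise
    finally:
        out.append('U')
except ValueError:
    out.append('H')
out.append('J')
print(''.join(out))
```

Execution trace: 'C' (inner except ValueError) → 'U' (inner finally) → 'H' (outer except ValueError) → 'J' (after the try/except). Output: CUHJ

Answer: CUHJ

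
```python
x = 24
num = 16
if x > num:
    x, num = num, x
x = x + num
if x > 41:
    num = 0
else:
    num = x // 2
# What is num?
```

Trace:
`x = 24` → x = 24
`num = 16` → num = 16
`if x > num: ...` → x > num is True → x = 16; num = 24
`x = x + num` → x = 40
`if x > 41: ...` → x > 41 is False, take else branch → num = 20
So num = 20

Answer: 20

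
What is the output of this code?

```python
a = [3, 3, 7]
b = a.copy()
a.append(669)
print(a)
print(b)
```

Key concept: list.copy() creates independent copy.
Step by step:
`a = [3, 3, 7]` → a = [3, 3, 7]
`b = a.copy()` → b = [3, 3, 7]
`a.append(669)` → a = [3, 3, 7, 669]
`print(a)` → prints [3, 3, 7, 669]
`print(b)` → prints [3, 3, 7]

Answer:
[3, 3, 7, 669]
[3, 3, 7]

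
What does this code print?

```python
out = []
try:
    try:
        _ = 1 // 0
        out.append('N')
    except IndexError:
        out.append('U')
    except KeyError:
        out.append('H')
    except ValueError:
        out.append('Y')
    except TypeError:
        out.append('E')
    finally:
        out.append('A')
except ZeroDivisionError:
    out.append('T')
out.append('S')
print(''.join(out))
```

Execution trace: 'A' (finally) → 'T' (outer except ZeroDivisionError) → 'S' (after the try/except). Output: ATS

Answer: ATS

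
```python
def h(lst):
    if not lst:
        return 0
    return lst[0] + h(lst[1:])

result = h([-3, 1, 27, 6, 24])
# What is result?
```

(-3) + 1 + 27 + 6 + 24 + 0 = 55

Answer: 55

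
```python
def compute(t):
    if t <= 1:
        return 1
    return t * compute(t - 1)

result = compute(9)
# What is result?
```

compute(9) = 9 * 8 * 7 * 6 * 5 * 4 * 3 * 2 * 1 = 362880

Answer: 362880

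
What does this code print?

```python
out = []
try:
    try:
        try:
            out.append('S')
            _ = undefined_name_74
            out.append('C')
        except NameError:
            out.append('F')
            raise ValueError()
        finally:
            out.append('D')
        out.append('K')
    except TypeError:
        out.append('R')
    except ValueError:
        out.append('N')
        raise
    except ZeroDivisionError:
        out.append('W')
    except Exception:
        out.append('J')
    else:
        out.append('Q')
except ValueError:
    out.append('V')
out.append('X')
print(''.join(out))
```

Execution trace: 'S' (inner try body) → 'F' (inner except NameError) → 'D' (inner finally) → 'N' (except ValueError) → 'V' (outer except ValueError) → 'X' (after the try/except). Output: SFDNVX

Answer: SFDNVX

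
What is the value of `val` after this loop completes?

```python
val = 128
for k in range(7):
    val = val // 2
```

Halve 7 times: 128 // 2^7 = 1
`val` takes the values: 128 → 64 → 32 → 16 → 8 → 4 → 2 → 1

Answer: 1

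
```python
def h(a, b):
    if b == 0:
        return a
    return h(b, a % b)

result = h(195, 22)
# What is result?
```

h(195, 22) -> h(22, 19) -> h(19, 3) -> h(3, 1) -> h(1, 0) -> 1

Answer: 1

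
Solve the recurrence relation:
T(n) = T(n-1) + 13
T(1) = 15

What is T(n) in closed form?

Unrolling: T(n) = T(1) + 13·(n-1) = 15 + 13(n-1) = 13n + 2.

Answer: T(n) = 13n + 2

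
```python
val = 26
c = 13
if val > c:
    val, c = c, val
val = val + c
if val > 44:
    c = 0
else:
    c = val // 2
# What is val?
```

Trace:
`val = 26` → val = 26
`c = 13` → c = 13
`if val > c: ...` → val > c is True → val = 13; c = 26
`val = val + c` → val = 39
`if val > 44: ...` → val > 44 is False, take else branch → c = 19
So val = 39

Answer: 39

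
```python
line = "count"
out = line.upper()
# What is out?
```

Trace:
`line = "count"` → line = 'count'
`out = line.upper()` → out = 'COUNT'
So out = 'COUNT'

Answer: 'COUNT'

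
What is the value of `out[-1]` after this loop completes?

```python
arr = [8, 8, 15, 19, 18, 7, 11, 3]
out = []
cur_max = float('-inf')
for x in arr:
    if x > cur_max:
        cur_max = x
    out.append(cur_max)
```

Running max ends at 19
`out` takes the values: [] → [8] → [8, 8] → [8, 8, 15] → [8, 8, 15, 19] → [8, 8, 15, 19, 19] → [8, 8, 15, 19, 19, 19] → [8, 8, 15, 19, 19, 19, 19] → [8, 8, 15, 19, 19, 19, 19, 19]
So `out[-1]` = 19

Answer: 19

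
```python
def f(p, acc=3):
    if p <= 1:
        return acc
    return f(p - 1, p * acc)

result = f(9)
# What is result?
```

Accumulator trace (n, acc): (9, 3) -> (8, 27) -> (7, 216) -> (6, 1512) -> (5, 9072) -> (4, 45360) -> (3, 181440) -> (2, 544320) -> (1, 1088640) -> return 1088640

Answer: 1088640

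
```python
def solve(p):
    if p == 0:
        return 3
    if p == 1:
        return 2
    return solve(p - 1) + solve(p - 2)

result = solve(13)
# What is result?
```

Build up from base cases: solve(0)=3, solve(1)=2, solve(2)=5, solve(3)=7, solve(4)=12, solve(5)=19, solve(6)=31, ..., solve(13)=898

Answer: 898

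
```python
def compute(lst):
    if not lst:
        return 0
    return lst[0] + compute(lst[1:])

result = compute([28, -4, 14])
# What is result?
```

28 + (-4) + 14 + 0 = 38

Answer: 38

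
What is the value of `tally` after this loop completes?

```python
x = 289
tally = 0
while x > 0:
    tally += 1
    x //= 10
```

Count digits by repeated division by 10
`tally` takes the values: 0 → 1 → 2 → 3

Answer: 3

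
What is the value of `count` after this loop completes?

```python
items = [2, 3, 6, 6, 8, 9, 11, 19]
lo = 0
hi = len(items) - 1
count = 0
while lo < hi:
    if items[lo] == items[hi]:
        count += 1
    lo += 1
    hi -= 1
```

Count matching pairs from ends
`count` takes the values: 0

Answer: 0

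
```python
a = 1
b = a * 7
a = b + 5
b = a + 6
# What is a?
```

Trace:
`a = 1` → a = 1
`b = a * 7` → b = 7
`a = b + 5` → a = 12
`b = a + 6` → b = 18
So a = 12

Answer: 12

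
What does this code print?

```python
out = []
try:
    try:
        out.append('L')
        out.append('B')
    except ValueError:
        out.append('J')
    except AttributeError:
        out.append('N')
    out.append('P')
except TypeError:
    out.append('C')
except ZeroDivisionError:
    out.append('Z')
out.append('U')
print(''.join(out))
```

Execution trace: 'L' (inner try body) → 'B' (inner try body, no exception) → 'P' (try body, no exception) → 'U' (after the try/except). Output: LBPU

Answer: LBPU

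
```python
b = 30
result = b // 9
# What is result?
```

Trace:
`b = 30` → b = 30
`result = b // 9` → result = 3
So result = 3

Answer: 3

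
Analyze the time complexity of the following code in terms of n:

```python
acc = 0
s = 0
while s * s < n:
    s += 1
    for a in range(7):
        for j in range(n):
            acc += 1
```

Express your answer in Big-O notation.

Each loop level contributes: √n × 1 × n. Multiplying the contributions gives O(n√n).

Answer: O(n√n)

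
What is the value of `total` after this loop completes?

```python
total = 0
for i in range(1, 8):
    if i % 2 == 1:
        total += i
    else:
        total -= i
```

Add odd, subtract even
`total` takes the values: 0 → 1 → -1 → 2 → -2 → 3 → -3 → 4

Answer: 4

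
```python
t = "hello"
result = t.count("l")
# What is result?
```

Trace:
`t = "hello"` → t = 'hello'
`result = t.count("l")` → result = 2
So result = 2

Answer: 2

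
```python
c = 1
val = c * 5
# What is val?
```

Trace:
`c = 1` → c = 1
`val = c * 5` → val = 5
So val = 5

Answer: 5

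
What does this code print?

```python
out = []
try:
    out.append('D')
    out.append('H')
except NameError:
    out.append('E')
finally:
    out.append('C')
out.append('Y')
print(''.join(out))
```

Execution trace: 'D' (try body) → 'H' (try body, no exception) → 'C' (finally) → 'Y' (after the try/except). Output: DHCY

Answer: DHCY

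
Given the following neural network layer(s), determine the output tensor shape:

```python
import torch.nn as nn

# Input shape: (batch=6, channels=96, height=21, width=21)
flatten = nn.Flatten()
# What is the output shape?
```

Input: (6, 96, 21, 21) -> Output: (6, 42336)

Answer: (6, 42336)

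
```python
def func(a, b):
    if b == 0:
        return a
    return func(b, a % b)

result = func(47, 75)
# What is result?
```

func(47, 75) -> func(75, 47) -> func(47, 28) -> func(28, 19) -> func(19, 9) -> func(9, 1) -> func(1, 0) -> 1

Answer: 1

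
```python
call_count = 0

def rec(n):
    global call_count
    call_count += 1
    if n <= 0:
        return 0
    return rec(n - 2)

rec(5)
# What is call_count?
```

Linear recursion stepping by 2: 4 calls from n=5 down to ≤0.

Answer: 4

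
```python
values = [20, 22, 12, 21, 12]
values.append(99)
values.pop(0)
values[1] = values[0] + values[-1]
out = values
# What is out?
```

Trace:
`values = [20, 22, 12, 21, 12]` → values = [20, 22, 12, 21, 12]
`values.append(99)` → values = [20, 22, 12, 21, 12, 99]
`values.pop(0)` → values = [22, 12, 21, 12, 99]
`values[1] = values[0] + values[-1]` → values = [22, 121, 21, 12, 99]
`out = values` → out = [22, 121, 21, 12, 99]
So out = [22, 121, 21, 12, 99]

Answer: [22, 121, 21, 12, 99]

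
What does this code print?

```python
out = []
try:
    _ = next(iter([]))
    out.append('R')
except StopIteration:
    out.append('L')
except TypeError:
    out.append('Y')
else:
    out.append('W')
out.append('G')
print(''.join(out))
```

Execution trace: 'L' (except StopIteration) → 'G' (after the try/except). Output: LG

Answer: LG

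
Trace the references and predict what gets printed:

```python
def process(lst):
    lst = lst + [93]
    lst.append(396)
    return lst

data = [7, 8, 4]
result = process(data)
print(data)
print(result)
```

Key concept: rebinding parameter vs mutation.
Step by step:
`data = [7, 8, 4]` → data = [7, 8, 4]
`result = process(data)` → result = [7, 8, 4, 93, 396]
`print(data)` → prints [7, 8, 4]
`print(result)` → prints [7, 8, 4, 93, 396]

Answer:
[7, 8, 4]
[7, 8, 4, 93, 396]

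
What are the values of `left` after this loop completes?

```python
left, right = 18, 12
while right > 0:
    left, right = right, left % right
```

GCD of 18 and 12
`left` takes the values: 18 → 12 → 6

Answer: 6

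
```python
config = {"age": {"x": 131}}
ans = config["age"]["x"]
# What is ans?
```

Trace:
`config = {"age": {"x": 131}}` → config = {'age': {'x': 131}}
`ans = config["age"]["x"]` → ans = 131
So ans = 131

Answer: 131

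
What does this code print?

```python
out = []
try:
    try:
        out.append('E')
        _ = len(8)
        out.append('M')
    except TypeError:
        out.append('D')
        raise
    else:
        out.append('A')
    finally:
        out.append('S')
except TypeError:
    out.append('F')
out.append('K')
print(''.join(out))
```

Execution trace: 'E' (inner try body) → 'D' (inner except TypeError) → 'S' (inner finally) → 'F' (outer except TypeError) → 'K' (after the try/except). Output: EDSFK

Answer: EDSFK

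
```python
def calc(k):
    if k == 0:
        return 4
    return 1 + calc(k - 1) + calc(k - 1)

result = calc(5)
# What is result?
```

calc(k) = 1 + 2·calc(k-1), calc(0)=4. Closed form: (4+1)·2^5 - 1 = 159.

Answer: 159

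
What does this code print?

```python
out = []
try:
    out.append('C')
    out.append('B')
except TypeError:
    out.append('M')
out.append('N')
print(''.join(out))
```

Execution trace: 'C' (try body) → 'B' (try body, no exception) → 'N' (after the try/except). Output: CBN

Answer: CBN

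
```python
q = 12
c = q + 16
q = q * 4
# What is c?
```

Trace:
`q = 12` → q = 12
`c = q + 16` → c = 28
`q = q * 4` → q = 48
So c = 28

Answer: 28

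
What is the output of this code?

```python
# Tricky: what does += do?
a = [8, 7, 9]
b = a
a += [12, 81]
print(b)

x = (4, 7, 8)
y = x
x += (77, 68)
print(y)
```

Key concept: += behavior differs for mutable vs immutable.
Step by step:
`a = [8, 7, 9]` → a = [8, 7, 9]
`b = a` → b = [8, 7, 9] (same object as a)
`a += [12, 81]` → a = [8, 7, 9, 12, 81] (same object as b); b = [8, 7, 9, 12, 81] (same object as a)
`print(b)` → prints [8, 7, 9, 12, 81]
`x = (4, 7, 8)` → x = (4, 7, 8)
`y = x` → y = (4, 7, 8)
`x += (77, 68)` → x = (4, 7, 8, 77, 68)
`print(y)` → prints (4, 7, 8)

Answer:
[8, 7, 9, 12, 81]
(4, 7, 8)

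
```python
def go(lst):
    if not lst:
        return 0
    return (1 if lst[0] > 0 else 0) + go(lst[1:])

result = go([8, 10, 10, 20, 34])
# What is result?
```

Count of positive elements in [8, 10, 10, 20, 34] = 5

Answer: 5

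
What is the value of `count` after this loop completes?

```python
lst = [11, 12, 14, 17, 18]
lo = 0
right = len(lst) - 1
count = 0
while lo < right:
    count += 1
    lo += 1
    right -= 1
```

Iterations until pointers meet (list length 5)
`count` takes the values: 0 → 1 → 2

Answer: 2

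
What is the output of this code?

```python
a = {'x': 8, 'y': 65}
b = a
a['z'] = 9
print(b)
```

Key concept: dict aliasing.
Step by step:
`a = {'x': 8, 'y': 65}` → a = {'x': 8, 'y': 65}
`b = a` → b = {'x': 8, 'y': 65} (same object as a)
`a['z'] = 9` → a = {'x': 8, 'y': 65, 'z': 9} (same object as b); b = {'x': 8, 'y': 65, 'z': 9} (same object as a)
`print(b)` → prints {'x': 8, 'y': 65, 'z': 9}

Answer: {'x': 8, 'y': 65, 'z': 9}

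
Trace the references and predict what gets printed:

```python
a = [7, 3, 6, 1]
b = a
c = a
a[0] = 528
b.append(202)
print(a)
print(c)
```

Key concept: multiple aliases.
Step by step:
`a = [7, 3, 6, 1]` → a = [7, 3, 6, 1]
`b = a` → b = [7, 3, 6, 1] (same object as a)
`c = a` → c = [7, 3, 6, 1] (same object as a, b)
`a[0] = 528` → a = [528, 3, 6, 1] (same object as b, c); b = [528, 3, 6, 1] (same object as a, c); c = [528, 3, 6, 1] (same object as a, b)
`b.append(202)` → a = [528, 3, 6, 1, 202] (same object as b, c); b = [528, 3, 6, 1, 202] (same object as a, c); c = [528, 3, 6, 1, 202] (same object as a, b)
`print(a)` → prints [528, 3, 6, 1, 202]
`print(c)` → prints [528, 3, 6, 1, 202]

Answer:
[528, 3, 6, 1, 202]
[528, 3, 6, 1, 202]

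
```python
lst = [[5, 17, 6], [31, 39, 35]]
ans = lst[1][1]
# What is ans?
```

Trace:
`lst = [[5, 17, 6], [31, 39, 35]]` → lst = [[5, 17, 6], [31, 39, 35]]
`ans = lst[1][1]` → ans = 39
So ans = 39

Answer: 39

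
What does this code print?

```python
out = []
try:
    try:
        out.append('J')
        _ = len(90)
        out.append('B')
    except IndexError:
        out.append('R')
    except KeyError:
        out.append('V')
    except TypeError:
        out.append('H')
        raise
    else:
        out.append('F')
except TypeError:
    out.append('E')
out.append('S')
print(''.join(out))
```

Execution trace: 'J' (inner try body) → 'H' (inner except TypeError) → 'E' (outer except TypeError) → 'S' (after the try/except). Output: JHES

Answer: JHES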